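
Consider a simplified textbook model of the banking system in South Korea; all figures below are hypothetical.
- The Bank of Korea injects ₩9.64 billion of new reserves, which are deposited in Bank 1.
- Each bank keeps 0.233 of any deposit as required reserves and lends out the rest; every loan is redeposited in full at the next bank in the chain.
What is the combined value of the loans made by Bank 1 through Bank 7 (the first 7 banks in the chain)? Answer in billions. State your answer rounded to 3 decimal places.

Bank i lends (1 − rr)^i of the original deposit: Bank 1 lends 9.64·0.7670 ≈ 7.3939, Bank 2 lends 9.64·0.7670² ≈ 5.6711, and so on.
Summing a geometric series: total = 9.64·[0.7670·(1 − 0.7670^7) / (1 − 0.7670)] ≈ 26.7779 billion.

₩26.778 billion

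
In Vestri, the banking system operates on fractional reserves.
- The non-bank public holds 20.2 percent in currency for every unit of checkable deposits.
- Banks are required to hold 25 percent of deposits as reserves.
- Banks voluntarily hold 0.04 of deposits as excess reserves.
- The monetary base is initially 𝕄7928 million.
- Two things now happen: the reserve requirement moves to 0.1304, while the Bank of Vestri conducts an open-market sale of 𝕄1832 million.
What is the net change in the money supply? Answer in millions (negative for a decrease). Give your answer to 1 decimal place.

Before: m₁ = (1 + 0.202) / (0.25 + 0.04 + 0.202) ≈ 2.443089, MB₁ = 7928, so M₁ = 2.443089 × 7928 ≈ 19368.8096 million.
After: m₂ = (1 + 0.202) / (0.1304 + 0.04 + 0.202) ≈ 3.227712, MB₂ = 7928 − 1832 = 6096, so M₂ = 3.227712 × 6096 ≈ 19676.1324 million.
ΔM = M₂ − M₁ = 19676.1324 − 19368.8096 = 307.3228 million.

𝕄307.3 million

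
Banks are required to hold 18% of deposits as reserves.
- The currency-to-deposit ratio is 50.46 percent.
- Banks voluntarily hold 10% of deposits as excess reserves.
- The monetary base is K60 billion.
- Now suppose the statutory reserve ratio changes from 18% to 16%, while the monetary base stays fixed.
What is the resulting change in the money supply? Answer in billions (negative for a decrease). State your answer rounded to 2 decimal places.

Initially m₁ = (1 + 0.5046) / (0.18 + 0.1 + 0.5046) ≈ 1.91767, so M₁ = 1.91767 × 60 = 115.0602 billion.
After the change m₂ = (1 + 0.5046) / (0.16 + 0.1 + 0.5046) ≈ 1.96783, so M₂ = 1.96783 × 60 = 118.0698 billion.
ΔM = M₂ − M₁ = 118.0698 − 115.0602 = 3.0096 billion.

K3.01 billion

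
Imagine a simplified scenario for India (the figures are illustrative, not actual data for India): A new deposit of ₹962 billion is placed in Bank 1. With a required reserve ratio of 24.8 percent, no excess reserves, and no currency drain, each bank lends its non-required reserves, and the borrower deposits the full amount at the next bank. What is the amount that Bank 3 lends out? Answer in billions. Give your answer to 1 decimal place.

Each bank lends a fraction (1 − rr) = 0.7520 of the deposit it receives, so Bank 3 receives 962·0.7520^2 and lends 962·0.7520^3 ≈ 409.0992 billion.

₹409.1 billion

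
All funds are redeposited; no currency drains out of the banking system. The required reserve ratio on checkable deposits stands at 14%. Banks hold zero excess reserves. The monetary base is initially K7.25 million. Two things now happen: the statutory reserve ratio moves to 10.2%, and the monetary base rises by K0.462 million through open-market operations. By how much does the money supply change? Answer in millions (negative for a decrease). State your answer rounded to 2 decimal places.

K23.82 million

Before: m₁ = 1 / (0.14) ≈ 7.1429, MB₁ = 7.25, so M₁ = 7.1429 × 7.25 ≈ 51.786 million.
After: m₂ = 1 / (0.102) ≈ 9.8039, MB₂ = 7.25 + 0.462 = 7.712, so M₂ = 9.8039 × 7.712 ≈ 75.6077 million.
ΔM = M₂ − M₁ = 75.6077 − 51.786 = 23.8217 million.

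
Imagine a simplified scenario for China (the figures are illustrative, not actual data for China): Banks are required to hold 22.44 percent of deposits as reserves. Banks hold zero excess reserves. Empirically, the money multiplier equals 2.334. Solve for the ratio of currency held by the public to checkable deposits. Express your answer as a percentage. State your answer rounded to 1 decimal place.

35.7%

Using m = 2.334. From m = (1 + c)/(c + rr + e), rearranging gives 1 + c = m·(c + rr + e), so c·(1 − m) = m·(rr + e) − 1.
Hence c = [m·(rr + e) − 1]/(1 − m) = [2.334 × (0.2244 + 0) − 1] / (1 − 2.334) ≈ 0.357009.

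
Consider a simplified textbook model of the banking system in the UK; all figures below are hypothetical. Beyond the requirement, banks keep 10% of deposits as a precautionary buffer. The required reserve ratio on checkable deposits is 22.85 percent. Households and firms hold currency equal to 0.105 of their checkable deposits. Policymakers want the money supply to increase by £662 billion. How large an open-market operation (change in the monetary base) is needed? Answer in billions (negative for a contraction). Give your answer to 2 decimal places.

£259.71 billion

The money multiplier is m = (1 + c) / (rr + e + c) = (1 + 0.105) / (0.2285 + 0.1 + 0.105) ≈ 2.549020.
ΔMB = ΔM / m = (+662) / 2.549020 ≈ 259.7077 billion.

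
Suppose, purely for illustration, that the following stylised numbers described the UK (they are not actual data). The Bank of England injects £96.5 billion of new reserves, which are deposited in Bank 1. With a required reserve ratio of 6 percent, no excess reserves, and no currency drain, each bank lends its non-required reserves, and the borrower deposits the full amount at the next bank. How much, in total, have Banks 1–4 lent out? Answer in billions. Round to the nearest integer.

Bank i lends (1 − rr)^i of the original deposit: Bank 1 lends 96.5·0.9400 = 90.7100, Bank 2 lends 96.5·0.9400² = 85.2674, and so on.
Summing a geometric series: total = 96.5·[0.9400·(1 − 0.9400^4) / (1 − 0.9400)] ≈ 331.4710 billion.

£331 billion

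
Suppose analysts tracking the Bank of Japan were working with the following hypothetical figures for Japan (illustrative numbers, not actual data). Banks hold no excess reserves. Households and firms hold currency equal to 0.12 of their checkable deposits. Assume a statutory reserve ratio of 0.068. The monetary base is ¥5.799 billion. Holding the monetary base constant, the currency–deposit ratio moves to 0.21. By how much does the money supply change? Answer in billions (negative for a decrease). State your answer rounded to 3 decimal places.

Initially m₁ = (1 + 0.12) / (0.068 + 0.12) ≈ 5.95745, so M₁ = 5.95745 × 5.799 ≈ 34.5473 billion.
After the change m₂ = (1 + 0.21) / (0.068 + 0.21) ≈ 4.35252, so M₂ = 4.35252 × 5.799 ≈ 25.2403 billion.
ΔM = M₂ − M₁ = 25.2403 − 34.5473 = -9.307 billion.

-9.307 billion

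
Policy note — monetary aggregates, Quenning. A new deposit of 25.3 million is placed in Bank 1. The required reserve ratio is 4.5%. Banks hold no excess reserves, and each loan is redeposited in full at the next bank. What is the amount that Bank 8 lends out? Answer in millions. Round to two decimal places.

17.50 million

Each bank lends a fraction (1 − rr) = 0.9550 of the deposit it receives, so Bank 8 receives 25.3·0.9550^7 and lends 25.3·0.9550^8 ≈ 17.5044 million.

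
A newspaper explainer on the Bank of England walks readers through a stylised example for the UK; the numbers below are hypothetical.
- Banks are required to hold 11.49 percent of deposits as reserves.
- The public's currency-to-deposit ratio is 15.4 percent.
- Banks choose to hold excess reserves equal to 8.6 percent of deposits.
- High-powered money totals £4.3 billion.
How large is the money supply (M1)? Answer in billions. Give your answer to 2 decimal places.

£13.98 billion

The money multiplier is m = (1 + c) / (rr + e + c) = (1 + 0.154) / (0.1149 + 0.086 + 0.154) ≈ 3.2516.
So M = m × MB = 3.2516 × 4.3 ≈ 13.9819 billion.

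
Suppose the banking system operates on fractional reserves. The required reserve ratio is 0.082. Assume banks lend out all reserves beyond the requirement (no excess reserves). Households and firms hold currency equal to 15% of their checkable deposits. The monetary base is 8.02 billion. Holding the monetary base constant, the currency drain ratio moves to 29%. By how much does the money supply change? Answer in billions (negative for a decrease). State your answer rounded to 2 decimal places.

Initially m₁ = (1 + 0.15) / (0.082 + 0.15) ≈ 4.9569, so M₁ = 4.9569 × 8.02 ≈ 39.7543 billion.
After the change m₂ = (1 + 0.29) / (0.082 + 0.29) ≈ 3.4677, so M₂ = 3.4677 × 8.02 ≈ 27.811 billion.
ΔM = M₂ − M₁ = 27.811 − 39.7543 = -11.9433 billion.

-11.94 billion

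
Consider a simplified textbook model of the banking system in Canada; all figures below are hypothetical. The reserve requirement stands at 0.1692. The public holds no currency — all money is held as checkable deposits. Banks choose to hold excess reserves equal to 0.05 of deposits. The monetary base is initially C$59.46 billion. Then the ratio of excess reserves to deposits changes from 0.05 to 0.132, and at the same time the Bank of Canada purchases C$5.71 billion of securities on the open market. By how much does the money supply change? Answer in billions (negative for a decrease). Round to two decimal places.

Before: m₁ = 1 / (0.1692 + 0.05) ≈ 4.56204, MB₁ = 59.46, so M₁ = 4.56204 × 59.46 ≈ 271.2589 billion.
After: m₂ = 1 / (0.1692 + 0.132) ≈ 3.32005, MB₂ = 59.46 + 5.71 = 65.17, so M₂ = 3.32005 × 65.17 ≈ 216.3677 billion.
ΔM = M₂ − M₁ = 216.3677 − 271.2589 = -54.8912 billion.

-54.89 billion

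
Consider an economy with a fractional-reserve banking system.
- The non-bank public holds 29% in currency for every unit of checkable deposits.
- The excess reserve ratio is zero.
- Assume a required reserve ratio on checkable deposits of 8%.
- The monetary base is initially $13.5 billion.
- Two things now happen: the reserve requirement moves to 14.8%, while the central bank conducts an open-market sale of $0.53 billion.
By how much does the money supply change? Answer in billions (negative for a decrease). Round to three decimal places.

Before: m₁ = (1 + 0.29) / (0.08 + 0.29) ≈ 3.486486, MB₁ = 13.5, so M₁ = 3.486486 × 13.5 ≈ 47.0676 billion.
After: m₂ = (1 + 0.29) / (0.148 + 0.29) ≈ 2.945205, MB₂ = 13.5 − 0.53 = 12.97, so M₂ = 2.945205 × 12.97 ≈ 38.1993 billion.
ΔM = M₂ − M₁ = 38.1993 − 47.0676 = -8.8683 billion.

-8.868 billion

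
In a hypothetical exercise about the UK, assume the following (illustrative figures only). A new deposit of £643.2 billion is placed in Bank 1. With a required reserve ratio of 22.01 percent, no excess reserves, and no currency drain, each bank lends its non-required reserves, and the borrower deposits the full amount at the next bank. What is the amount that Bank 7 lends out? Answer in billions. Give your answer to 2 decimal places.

£112.88 billion

Each bank lends a fraction (1 − rr) = 0.7799 of the deposit it receives, so Bank 7 receives 643.2·0.7799^6 and lends 643.2·0.7799^7 ≈ 112.8804 billion.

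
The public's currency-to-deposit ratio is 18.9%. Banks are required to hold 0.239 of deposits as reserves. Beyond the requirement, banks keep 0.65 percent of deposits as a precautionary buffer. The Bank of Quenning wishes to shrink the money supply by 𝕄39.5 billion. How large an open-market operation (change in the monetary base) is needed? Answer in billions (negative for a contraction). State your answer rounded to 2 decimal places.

The money multiplier is m = (1 + c) / (rr + e + c) = (1 + 0.189) / (0.239 + 0.0065 + 0.189) ≈ 2.73648.
ΔMB = ΔM / m = (−39.5) / 2.73648 ≈ -14.4346 billion.

-14.43 billion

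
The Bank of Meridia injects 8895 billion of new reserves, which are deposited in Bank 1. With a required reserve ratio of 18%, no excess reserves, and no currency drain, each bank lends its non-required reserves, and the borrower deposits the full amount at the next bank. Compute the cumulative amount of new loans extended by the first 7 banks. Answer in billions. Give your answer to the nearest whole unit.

30420 billion

Bank i lends (1 − rr)^i of the original deposit: Bank 1 lends 8895·0.8200 = 7293.9000, Bank 2 lends 8895·0.8200² = 5980.9980, and so on.
Summing a geometric series: total = 8895·[0.8200·(1 − 0.8200^7) / (1 − 0.8200)] ≈ 30420.2039 billion.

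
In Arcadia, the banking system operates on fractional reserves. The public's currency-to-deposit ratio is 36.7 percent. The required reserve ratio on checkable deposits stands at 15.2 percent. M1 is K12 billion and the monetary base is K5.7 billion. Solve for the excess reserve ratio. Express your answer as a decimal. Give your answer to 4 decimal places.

0.1303

Using m = M/MB = 12/5.7 ≈ 2.105263. Since m = (1 + c)/(c + rr + e), the denominator satisfies c + rr + e = (1 + c)/m = (1 + 0.367) / 2.105263 ≈ 0.649325.
With c = 0.367 and rr = 0.152, the excess reserve ratio is 0.649325 − 0.367 − 0.152 = 0.130325.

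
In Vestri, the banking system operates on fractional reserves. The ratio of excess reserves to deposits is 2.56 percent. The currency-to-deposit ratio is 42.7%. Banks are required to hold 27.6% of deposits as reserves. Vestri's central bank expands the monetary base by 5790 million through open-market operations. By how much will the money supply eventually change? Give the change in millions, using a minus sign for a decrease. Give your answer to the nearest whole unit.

The money multiplier is m = (1 + c) / (rr + e + c) = (1 + 0.427) / (0.276 + 0.0256 + 0.427) ≈ 1.95855.
The purchase adds 5790 million of base, so ΔM = m × ΔMB = 1.95855 × (+5790) = 11340.0045 million.

11340 million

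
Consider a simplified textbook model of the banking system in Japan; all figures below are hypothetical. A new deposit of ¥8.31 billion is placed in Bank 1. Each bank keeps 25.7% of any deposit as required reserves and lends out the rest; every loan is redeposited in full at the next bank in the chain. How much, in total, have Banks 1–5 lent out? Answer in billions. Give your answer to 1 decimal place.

¥18.6 billion

Bank i lends (1 − rr)^i of the original deposit: Bank 1 lends 8.31·0.7430 ≈ 6.1743, Bank 2 lends 8.31·0.7430² ≈ 4.5875, and so on.
Summing a geometric series: total = 8.31·[0.7430·(1 − 0.7430^5) / (1 − 0.7430)] ≈ 18.5846 billion.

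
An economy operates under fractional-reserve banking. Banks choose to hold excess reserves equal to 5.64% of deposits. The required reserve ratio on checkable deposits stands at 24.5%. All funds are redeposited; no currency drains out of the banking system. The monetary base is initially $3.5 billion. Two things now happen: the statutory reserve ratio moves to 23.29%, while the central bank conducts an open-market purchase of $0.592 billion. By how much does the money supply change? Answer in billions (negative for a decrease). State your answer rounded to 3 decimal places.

Before: m₁ = 1 / (0.245 + 0.0564) ≈ 3.31785, MB₁ = 3.5, so M₁ = 3.31785 × 3.5 ≈ 11.6125 billion.
After: m₂ = 1 / (0.2329 + 0.0564) ≈ 3.45662, MB₂ = 3.5 + 0.592 = 4.092, so M₂ = 3.45662 × 4.092 ≈ 14.1445 billion.
ΔM = M₂ − M₁ = 14.1445 − 11.6125 = 2.532 billion.

$2.532 billion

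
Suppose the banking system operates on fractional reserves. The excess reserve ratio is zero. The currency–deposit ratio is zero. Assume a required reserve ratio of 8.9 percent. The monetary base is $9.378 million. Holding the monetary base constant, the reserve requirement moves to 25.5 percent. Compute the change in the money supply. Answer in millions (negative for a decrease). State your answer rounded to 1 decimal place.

Initially m₁ = 1 / (0.089) ≈ 11.2360, so M₁ = 11.2360 × 9.378 ≈ 105.3712 million.
After the change m₂ = 1 / (0.255) ≈ 3.9216, so M₂ = 3.9216 × 9.378 ≈ 36.7768 million.
ΔM = M₂ − M₁ = 36.7768 − 105.3712 = -68.5944 million.

-68.6 million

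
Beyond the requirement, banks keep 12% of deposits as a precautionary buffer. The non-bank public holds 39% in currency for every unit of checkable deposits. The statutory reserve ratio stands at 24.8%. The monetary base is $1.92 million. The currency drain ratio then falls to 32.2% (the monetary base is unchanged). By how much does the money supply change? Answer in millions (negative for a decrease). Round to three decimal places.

Initially m₁ = (1 + 0.39) / (0.248 + 0.12 + 0.39) ≈ 1.83377, so M₁ = 1.83377 × 1.92 ≈ 3.5208 million.
After the change m₂ = (1 + 0.322) / (0.248 + 0.12 + 0.322) ≈ 1.91594, so M₂ = 1.91594 × 1.92 ≈ 3.6786 million.
ΔM = M₂ − M₁ = 3.6786 − 3.5208 = 0.1578 million.

$0.158 million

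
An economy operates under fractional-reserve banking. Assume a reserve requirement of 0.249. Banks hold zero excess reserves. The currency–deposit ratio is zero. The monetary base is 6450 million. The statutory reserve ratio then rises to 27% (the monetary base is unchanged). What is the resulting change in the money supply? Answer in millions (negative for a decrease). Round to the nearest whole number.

Initially m₁ = 1 / (0.249) ≈ 4.01606, so M₁ = 4.01606 × 6450 = 25903.587 million.
After the change m₂ = 1 / (0.27) ≈ 3.70370, so M₂ = 3.70370 × 6450 = 23888.865 million.
ΔM = M₂ − M₁ = 23888.865 − 25903.587 = -2014.722 million.

-2015 million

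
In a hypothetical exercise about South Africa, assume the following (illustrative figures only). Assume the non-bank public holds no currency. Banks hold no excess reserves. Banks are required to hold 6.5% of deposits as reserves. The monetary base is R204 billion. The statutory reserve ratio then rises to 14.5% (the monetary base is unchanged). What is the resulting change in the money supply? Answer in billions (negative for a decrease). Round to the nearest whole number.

Initially m₁ = 1 / (0.065) ≈ 15.3846, so M₁ = 15.3846 × 204 = 3138.4584 billion.
After the change m₂ = 1 / (0.145) ≈ 6.8966, so M₂ = 6.8966 × 204 = 1406.9064 billion.
ΔM = M₂ − M₁ = 1406.9064 − 3138.4584 = -1731.552 billion.

-1732 billion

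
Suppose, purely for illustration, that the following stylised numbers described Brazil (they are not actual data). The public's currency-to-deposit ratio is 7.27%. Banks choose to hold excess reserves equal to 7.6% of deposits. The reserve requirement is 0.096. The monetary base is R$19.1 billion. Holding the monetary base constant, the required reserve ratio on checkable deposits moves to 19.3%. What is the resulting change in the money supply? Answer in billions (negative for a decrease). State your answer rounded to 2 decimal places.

Initially m₁ = (1 + 0.0727) / (0.096 + 0.076 + 0.0727) ≈ 4.38374, so M₁ = 4.38374 × 19.1 ≈ 83.7294 billion.
After the change m₂ = (1 + 0.0727) / (0.193 + 0.076 + 0.0727) ≈ 3.13930, so M₂ = 3.13930 × 19.1 ≈ 59.9606 billion.
ΔM = M₂ − M₁ = 59.9606 − 83.7294 = -23.7688 billion.

-23.77 billion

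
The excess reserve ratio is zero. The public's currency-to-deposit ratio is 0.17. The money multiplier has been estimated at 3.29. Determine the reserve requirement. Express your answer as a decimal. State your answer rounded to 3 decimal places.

Using m = 3.29. Since m = (1 + c)/(c + rr + e), the denominator satisfies c + rr + e = (1 + c)/m = (1 + 0.17) / 3.29 ≈ 0.355623.
With c = 0.17 and e = 0, the reserve requirement is 0.355623 − 0.17 − 0 = 0.185623.

0.186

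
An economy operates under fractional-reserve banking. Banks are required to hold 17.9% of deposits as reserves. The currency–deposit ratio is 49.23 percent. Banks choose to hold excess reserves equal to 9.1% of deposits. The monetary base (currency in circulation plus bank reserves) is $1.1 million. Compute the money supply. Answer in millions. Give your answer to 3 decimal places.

$2.153 million

The money multiplier is m = (1 + c) / (rr + e + c) = (1 + 0.4923) / (0.179 + 0.091 + 0.4923) ≈ 1.95763.
So M = m × MB = 1.95763 × 1.1 ≈ 2.1534 million.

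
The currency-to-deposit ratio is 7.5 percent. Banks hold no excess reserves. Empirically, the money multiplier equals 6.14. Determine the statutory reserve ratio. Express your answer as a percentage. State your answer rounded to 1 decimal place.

Using m = 6.14. Since m = (1 + c)/(c + rr + e), the denominator satisfies c + rr + e = (1 + c)/m = (1 + 0.075) / 6.14 ≈ 0.175081.
With c = 0.075 and e = 0, the statutory reserve ratio is 0.175081 − 0.075 − 0 = 0.100081.

10.0%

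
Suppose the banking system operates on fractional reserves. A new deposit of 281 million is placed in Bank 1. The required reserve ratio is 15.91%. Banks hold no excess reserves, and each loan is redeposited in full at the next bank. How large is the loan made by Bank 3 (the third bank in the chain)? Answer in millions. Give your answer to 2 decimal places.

Each bank lends a fraction (1 − rr) = 0.8409 of the deposit it receives, so Bank 3 receives 281·0.8409^2 and lends 281·0.8409^3 ≈ 167.0857 million.

167.09 million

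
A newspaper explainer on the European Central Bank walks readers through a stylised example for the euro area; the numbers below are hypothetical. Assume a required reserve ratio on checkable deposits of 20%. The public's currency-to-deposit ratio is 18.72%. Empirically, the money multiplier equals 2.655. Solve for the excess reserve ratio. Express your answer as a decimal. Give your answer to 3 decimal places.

Using m = 2.655. Since m = (1 + c)/(c + rr + e), the denominator satisfies c + rr + e = (1 + c)/m = (1 + 0.1872) / 2.655 ≈ 0.447156.
With c = 0.1872 and rr = 0.2, the excess reserve ratio is 0.447156 − 0.1872 − 0.2 = 0.059956.

0.060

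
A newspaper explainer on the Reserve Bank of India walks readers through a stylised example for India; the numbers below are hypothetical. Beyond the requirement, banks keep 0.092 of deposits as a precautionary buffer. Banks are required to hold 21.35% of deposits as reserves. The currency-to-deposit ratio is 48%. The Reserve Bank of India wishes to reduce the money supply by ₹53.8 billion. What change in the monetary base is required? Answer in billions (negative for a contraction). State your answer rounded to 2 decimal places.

The money multiplier is m = (1 + c) / (rr + e + c) = (1 + 0.48) / (0.2135 + 0.092 + 0.48) ≈ 1.88415.
ΔMB = ΔM / m = (−53.8) / 1.88415 ≈ -28.554 billion.

-28.55 billion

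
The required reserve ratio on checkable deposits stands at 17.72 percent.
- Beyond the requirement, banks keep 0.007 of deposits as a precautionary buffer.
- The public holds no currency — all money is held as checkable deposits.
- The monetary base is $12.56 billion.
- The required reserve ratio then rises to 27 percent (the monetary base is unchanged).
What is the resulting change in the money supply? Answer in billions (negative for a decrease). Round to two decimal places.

Initially m₁ = 1 / (0.1772 + 0.007) ≈ 5.42888, so M₁ = 5.42888 × 12.56 ≈ 68.1867 billion.
After the change m₂ = 1 / (0.27 + 0.007) ≈ 3.61011, so M₂ = 3.61011 × 12.56 ≈ 45.343 billion.
ΔM = M₂ − M₁ = 45.343 − 68.1867 = -22.8437 billion.

-22.84 billion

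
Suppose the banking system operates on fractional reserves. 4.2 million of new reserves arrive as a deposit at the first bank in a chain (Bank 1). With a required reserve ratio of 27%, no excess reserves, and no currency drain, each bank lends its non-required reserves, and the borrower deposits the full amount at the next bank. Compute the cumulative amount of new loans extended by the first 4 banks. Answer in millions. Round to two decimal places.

8.13 million

Bank i lends (1 − rr)^i of the original deposit: Bank 1 lends 4.2·0.7300 = 3.0660, Bank 2 lends 4.2·0.7300² ≈ 2.2382, and so on.
Summing a geometric series: total = 4.2·[0.7300·(1 − 0.7300^4) / (1 − 0.7300)] ≈ 8.1308 million.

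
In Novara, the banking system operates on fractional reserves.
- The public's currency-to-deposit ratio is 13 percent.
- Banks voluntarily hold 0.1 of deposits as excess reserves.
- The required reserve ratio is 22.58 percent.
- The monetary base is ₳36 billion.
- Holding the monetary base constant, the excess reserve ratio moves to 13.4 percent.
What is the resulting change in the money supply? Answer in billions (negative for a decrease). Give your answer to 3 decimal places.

-6.195 billion

Initially m₁ = (1 + 0.13) / (0.2258 + 0.1 + 0.13) ≈ 2.479158, so M₁ = 2.479158 × 36 ≈ 89.2497 billion.
After the change m₂ = (1 + 0.13) / (0.2258 + 0.134 + 0.13) ≈ 2.307064, so M₂ = 2.307064 × 36 ≈ 83.0543 billion.
ΔM = M₂ − M₁ = 83.0543 − 89.2497 = -6.1954 billion.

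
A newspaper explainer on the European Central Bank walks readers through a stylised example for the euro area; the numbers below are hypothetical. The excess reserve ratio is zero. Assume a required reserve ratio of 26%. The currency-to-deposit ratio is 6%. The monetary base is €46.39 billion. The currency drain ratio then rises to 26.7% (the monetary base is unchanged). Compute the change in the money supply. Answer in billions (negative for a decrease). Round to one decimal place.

-42.1 billion

Initially m₁ = (1 + 0.06) / (0.26 + 0.06) = 3.3125, so M₁ = 3.3125 × 46.39 ≈ 153.6669 billion.
After the change m₂ = (1 + 0.267) / (0.26 + 0.267) ≈ 2.4042, so M₂ = 2.4042 × 46.39 ≈ 111.5308 billion.
ΔM = M₂ − M₁ = 111.5308 − 153.6669 = -42.1361 billion.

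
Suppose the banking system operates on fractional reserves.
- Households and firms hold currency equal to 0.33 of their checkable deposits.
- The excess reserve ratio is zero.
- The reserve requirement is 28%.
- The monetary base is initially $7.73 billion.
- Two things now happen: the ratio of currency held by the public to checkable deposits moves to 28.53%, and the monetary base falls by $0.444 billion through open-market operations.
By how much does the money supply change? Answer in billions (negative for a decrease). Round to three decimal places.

-0.288 billion

Before: m₁ = (1 + 0.33) / (0.28 + 0.33) ≈ 2.18033, MB₁ = 7.73, so M₁ = 2.18033 × 7.73 ≈ 16.854 billion.
After: m₂ = (1 + 0.2853) / (0.28 + 0.2853) ≈ 2.27366, MB₂ = 7.73 − 0.444 = 7.286, so M₂ = 2.27366 × 7.286 ≈ 16.5659 billion.
ΔM = M₂ − M₁ = 16.5659 − 16.854 = -0.2881 billion.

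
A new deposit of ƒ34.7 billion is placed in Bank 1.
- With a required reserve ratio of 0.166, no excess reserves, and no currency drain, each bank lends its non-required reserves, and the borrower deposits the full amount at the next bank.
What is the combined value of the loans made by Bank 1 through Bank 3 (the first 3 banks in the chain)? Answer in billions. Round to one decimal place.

Bank i lends (1 − rr)^i of the original deposit: Bank 1 lends 34.7·0.8340 = 28.9398, Bank 2 lends 34.7·0.8340² ≈ 24.1358, and so on.
Summing a geometric series: total = 34.7·[0.8340·(1 − 0.8340^3) / (1 − 0.8340)] ≈ 73.2048 billion.

ƒ73.2 billion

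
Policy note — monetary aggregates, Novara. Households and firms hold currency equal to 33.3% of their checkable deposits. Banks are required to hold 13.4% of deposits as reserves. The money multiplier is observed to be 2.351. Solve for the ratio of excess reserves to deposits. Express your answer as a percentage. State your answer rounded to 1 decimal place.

Using m = 2.351. Since m = (1 + c)/(c + rr + e), the denominator satisfies c + rr + e = (1 + c)/m = (1 + 0.333) / 2.351 ≈ 0.566993.
With c = 0.333 and rr = 0.134, the ratio of excess reserves to deposits is 0.566993 − 0.333 − 0.134 = 0.099993.

10.0%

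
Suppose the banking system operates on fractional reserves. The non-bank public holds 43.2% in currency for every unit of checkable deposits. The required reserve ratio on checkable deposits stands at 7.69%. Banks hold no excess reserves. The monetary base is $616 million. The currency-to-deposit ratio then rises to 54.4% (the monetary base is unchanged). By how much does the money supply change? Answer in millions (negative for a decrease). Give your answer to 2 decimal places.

Initially m₁ = (1 + 0.432) / (0.0769 + 0.432) ≈ 2.813912, so M₁ = 2.813912 × 616 ≈ 1733.3698 million.
After the change m₂ = (1 + 0.544) / (0.0769 + 0.544) ≈ 2.486713, so M₂ = 2.486713 × 616 ≈ 1531.8152 million.
ΔM = M₂ − M₁ = 1531.8152 − 1733.3698 = -201.5546 million.

-201.55 million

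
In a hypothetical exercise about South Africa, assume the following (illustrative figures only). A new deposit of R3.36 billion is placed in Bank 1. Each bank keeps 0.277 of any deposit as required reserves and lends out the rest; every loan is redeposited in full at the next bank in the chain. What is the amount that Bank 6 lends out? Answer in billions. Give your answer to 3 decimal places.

Each bank lends a fraction (1 − rr) = 0.7230 of the deposit it receives, so Bank 6 receives 3.36·0.7230^5 and lends 3.36·0.7230^6 ≈ 0.4799 billion.

R0.480 billion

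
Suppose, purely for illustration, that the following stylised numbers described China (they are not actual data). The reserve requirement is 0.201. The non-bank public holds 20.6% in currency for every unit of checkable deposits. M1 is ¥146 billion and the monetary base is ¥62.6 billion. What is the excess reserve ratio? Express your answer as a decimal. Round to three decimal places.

0.110

Using m = M/MB = 146/62.6 ≈ 2.332268. Since m = (1 + c)/(c + rr + e), the denominator satisfies c + rr + e = (1 + c)/m = (1 + 0.206) / 2.332268 ≈ 0.517093.
With c = 0.206 and rr = 0.201, the excess reserve ratio is 0.517093 − 0.206 − 0.201 = 0.110093.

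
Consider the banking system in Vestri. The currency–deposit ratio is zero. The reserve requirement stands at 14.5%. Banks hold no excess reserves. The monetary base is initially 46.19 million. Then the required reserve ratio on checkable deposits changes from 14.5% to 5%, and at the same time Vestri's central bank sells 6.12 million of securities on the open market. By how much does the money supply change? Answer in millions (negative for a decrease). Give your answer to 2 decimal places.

482.85 million

Before: m₁ = 1 / (0.145) ≈ 6.89655, MB₁ = 46.19, so M₁ = 6.89655 × 46.19 ≈ 318.5516 million.
After: m₂ = 1 / (0.05) = 20, MB₂ = 46.19 − 6.12 = 40.07, so M₂ = 20 × 40.07 = 801.4 million.
ΔM = M₂ − M₁ = 801.4 − 318.5516 = 482.8484 million.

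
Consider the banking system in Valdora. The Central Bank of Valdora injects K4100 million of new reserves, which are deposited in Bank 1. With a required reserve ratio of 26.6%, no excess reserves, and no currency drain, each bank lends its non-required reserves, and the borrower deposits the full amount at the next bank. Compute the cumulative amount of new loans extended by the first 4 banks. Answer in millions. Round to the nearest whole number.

K8030 million

Bank i lends (1 − rr)^i of the original deposit: Bank 1 lends 4100·0.7340 = 3009.4000, Bank 2 lends 4100·0.7340² = 2208.8996, and so on.
Summing a geometric series: total = 4100·[0.7340·(1 − 0.7340^4) / (1 − 0.7340)] ≈ 8029.6898 million.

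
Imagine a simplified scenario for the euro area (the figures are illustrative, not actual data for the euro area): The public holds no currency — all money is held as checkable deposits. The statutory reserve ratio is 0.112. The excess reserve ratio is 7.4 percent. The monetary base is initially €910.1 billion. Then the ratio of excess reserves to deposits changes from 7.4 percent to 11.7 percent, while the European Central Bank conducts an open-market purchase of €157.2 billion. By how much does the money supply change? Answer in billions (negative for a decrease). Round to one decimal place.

-232.3 billion

Before: m₁ = 1 / (0.112 + 0.074) ≈ 5.376344, MB₁ = 910.1, so M₁ = 5.376344 × 910.1 ≈ 4893.0107 billion.
After: m₂ = 1 / (0.112 + 0.117) ≈ 4.366812, MB₂ = 910.1 + 157.2 = 1067.3, so M₂ = 4.366812 × 1067.3 ≈ 4660.6984 billion.
ΔM = M₂ − M₁ = 4660.6984 − 4893.0107 = -232.3123 billion.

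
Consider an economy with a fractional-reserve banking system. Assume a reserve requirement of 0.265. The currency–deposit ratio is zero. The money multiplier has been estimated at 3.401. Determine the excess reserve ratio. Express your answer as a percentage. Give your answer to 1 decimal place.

Using m = 3.401. Since m = (1 + c)/(c + rr + e), the denominator satisfies c + rr + e = (1 + c)/m = (1 + 0) / 3.401 ≈ 0.294031.
With c = 0 and rr = 0.265, the excess reserve ratio is 0.294031 − 0 − 0.265 = 0.029031.

2.9%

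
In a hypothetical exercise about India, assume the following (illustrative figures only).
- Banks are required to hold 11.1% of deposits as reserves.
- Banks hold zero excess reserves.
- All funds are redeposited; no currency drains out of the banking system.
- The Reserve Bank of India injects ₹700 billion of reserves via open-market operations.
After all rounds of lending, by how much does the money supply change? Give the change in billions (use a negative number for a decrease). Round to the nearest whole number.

The simple money multiplier is m = 1/rr = 1/0.111 ≈ 9.0090.
An open-market purchase increases the monetary base by 700 billion, so ΔM = m × ΔMB = 9.0090 × 700 = 6306.3 billion.

₹6306 billion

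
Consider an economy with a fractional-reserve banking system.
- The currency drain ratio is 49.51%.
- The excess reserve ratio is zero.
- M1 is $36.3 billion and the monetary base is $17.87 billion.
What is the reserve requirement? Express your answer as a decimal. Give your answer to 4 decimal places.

0.2409

Using m = M/MB = 36.3/17.87 ≈ 2.031337. Since m = (1 + c)/(c + rr + e), the denominator satisfies c + rr + e = (1 + c)/m = (1 + 0.4951) / 2.031337 ≈ 0.736018.
With c = 0.4951 and e = 0, the reserve requirement is 0.736018 − 0.4951 − 0 = 0.240918.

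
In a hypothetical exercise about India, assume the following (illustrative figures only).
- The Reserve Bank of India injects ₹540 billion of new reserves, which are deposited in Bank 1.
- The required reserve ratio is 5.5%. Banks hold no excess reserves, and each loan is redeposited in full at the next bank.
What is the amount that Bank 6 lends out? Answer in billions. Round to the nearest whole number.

Each bank lends a fraction (1 − rr) = 0.9450 of the deposit it receives, so Bank 6 receives 540·0.9450^5 and lends 540·0.9450^6 ≈ 384.5782 billion.

₹385 billion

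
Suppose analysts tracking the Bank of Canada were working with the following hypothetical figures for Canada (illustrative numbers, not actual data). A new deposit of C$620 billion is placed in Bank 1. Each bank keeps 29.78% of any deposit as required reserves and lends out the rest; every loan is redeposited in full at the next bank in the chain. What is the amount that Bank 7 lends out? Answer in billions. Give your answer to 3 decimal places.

Each bank lends a fraction (1 − rr) = 0.7022 of the deposit it receives, so Bank 7 receives 620·0.7022^6 and lends 620·0.7022^7 ≈ 52.1936 billion.

C$52.194 billion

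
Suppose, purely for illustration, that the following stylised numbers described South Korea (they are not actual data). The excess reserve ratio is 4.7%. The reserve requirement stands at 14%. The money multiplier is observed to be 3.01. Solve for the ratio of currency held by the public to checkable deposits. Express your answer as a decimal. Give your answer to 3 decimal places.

0.217

Using m = 3.01. From m = (1 + c)/(c + rr + e), rearranging gives 1 + c = m·(c + rr + e), so c·(1 − m) = m·(rr + e) − 1.
Hence c = [m·(rr + e) − 1]/(1 − m) = [3.01 × (0.14 + 0.047) − 1] / (1 − 3.01) ≈ 0.217478.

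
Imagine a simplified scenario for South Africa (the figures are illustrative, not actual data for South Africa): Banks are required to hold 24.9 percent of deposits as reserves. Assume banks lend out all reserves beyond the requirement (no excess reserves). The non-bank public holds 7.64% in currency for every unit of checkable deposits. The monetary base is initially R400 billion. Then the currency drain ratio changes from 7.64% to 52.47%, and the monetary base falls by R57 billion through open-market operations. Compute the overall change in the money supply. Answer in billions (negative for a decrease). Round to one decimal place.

-647.2 billion

Before: m₁ = (1 + 0.0764) / (0.249 + 0.0764) ≈ 3.30793, MB₁ = 400, so M₁ = 3.30793 × 400 = 1323.172 billion.
After: m₂ = (1 + 0.5247) / (0.249 + 0.5247) ≈ 1.97066, MB₂ = 400 − 57 = 343, so M₂ = 1.97066 × 343 ≈ 675.9364 billion.
ΔM = M₂ − M₁ = 675.9364 − 1323.172 = -647.2356 billion.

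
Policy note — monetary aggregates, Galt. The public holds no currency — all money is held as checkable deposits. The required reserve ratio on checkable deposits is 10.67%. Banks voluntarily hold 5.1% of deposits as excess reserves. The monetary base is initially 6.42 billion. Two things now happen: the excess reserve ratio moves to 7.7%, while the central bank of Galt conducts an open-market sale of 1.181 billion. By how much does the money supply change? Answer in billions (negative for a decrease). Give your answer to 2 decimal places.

Before: m₁ = 1 / (0.1067 + 0.051) ≈ 6.3412, MB₁ = 6.42, so M₁ = 6.3412 × 6.42 ≈ 40.7105 billion.
After: m₂ = 1 / (0.1067 + 0.077) ≈ 5.4437, MB₂ = 6.42 − 1.181 = 5.239, so M₂ = 5.4437 × 5.239 ≈ 28.5195 billion.
ΔM = M₂ − M₁ = 28.5195 − 40.7105 = -12.191 billion.

-12.19 billion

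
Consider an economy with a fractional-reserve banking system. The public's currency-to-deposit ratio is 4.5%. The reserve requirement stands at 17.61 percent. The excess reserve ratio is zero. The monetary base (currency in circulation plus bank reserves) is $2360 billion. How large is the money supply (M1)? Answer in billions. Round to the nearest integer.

$11154 billion

The money multiplier is m = (1 + c) / (rr + c) = (1 + 0.045) / (0.1761 + 0.045) ≈ 4.72637.
So M = m × MB = 4.72637 × 2360 = 11154.2332 billion.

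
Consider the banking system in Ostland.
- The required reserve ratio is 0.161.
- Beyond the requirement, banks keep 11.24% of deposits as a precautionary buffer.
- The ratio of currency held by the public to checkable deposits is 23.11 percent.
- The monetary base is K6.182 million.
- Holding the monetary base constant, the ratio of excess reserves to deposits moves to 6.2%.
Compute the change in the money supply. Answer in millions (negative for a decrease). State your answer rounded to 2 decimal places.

Initially m₁ = (1 + 0.2311) / (0.161 + 0.1124 + 0.2311) ≈ 2.4402, so M₁ = 2.4402 × 6.182 ≈ 15.0853 million.
After the change m₂ = (1 + 0.2311) / (0.161 + 0.062 + 0.2311) ≈ 2.7111, so M₂ = 2.7111 × 6.182 ≈ 16.76 million.
ΔM = M₂ − M₁ = 16.76 − 15.0853 = 1.6747 million.

K1.67 million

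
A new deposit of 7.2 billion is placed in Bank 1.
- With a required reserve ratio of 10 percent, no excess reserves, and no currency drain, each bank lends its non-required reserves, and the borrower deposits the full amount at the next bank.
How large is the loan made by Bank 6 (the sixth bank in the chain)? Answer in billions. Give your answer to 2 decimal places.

3.83 billion

Each bank lends a fraction (1 − rr) = 0.9000 of the deposit it receives, so Bank 6 receives 7.2·0.9000^5 and lends 7.2·0.9000^6 ≈ 3.8264 billion.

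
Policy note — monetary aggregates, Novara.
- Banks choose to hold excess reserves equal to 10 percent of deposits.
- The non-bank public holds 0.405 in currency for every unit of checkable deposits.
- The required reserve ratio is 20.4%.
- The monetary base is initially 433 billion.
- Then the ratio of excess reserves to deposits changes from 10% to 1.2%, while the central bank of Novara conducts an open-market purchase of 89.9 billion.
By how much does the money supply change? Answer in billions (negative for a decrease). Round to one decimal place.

Before: m₁ = (1 + 0.405) / (0.204 + 0.1 + 0.405) ≈ 1.98166, MB₁ = 433, so M₁ = 1.98166 × 433 ≈ 858.0588 billion.
After: m₂ = (1 + 0.405) / (0.204 + 0.012 + 0.405) ≈ 2.26248, MB₂ = 433 + 89.9 = 522.9, so M₂ = 2.26248 × 522.9 ≈ 1183.0508 billion.
ΔM = M₂ − M₁ = 1183.0508 − 858.0588 = 324.992 billion.

325.0 billion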